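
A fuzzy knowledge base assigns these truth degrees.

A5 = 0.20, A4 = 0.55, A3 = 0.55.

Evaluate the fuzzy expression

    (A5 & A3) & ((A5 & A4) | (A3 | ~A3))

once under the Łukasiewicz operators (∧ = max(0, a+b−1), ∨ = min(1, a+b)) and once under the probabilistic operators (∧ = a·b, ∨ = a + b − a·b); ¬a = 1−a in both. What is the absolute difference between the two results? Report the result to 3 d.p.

0.086

Under Łukasiewicz:
  A5 & A3 = max(0, a+b−1) on (0.20, 0.55) = 0.00
  A5 & A4 = max(0, a+b−1) on (0.20, 0.55) = 0.00
  ~A3 = 1 − 0.55 = 0.45
  A3 | ~A3 = min(1, a+b) on (0.55, 0.45) = 1.00
  (A5 & A4) | (A3 | ~A3) = min(1, a+b) on (0.00, 1.00) = 1.00
  (A5 & A3) & ((A5 & A4) | (A3 | ~A3)) = max(0, a+b−1) on (0.00, 1.00) = 0.00
  → value = 0.0000
Under probabilistic:
  A5 & A3 = a·b on (0.2000, 0.5500) = 0.1100
  A5 & A4 = a·b on (0.2000, 0.5500) = 0.1100
  ~A3 = 1 − 0.5500 = 0.4500
  A3 | ~A3 = a + b − a·b on (0.5500, 0.4500) = 0.7525
  (A5 & A4) | (A3 | ~A3) = a + b − a·b on (0.1100, 0.7525) = 0.7797
  (A5 & A3) & ((A5 & A4) | (A3 | ~A3)) = a·b on (0.1100, 0.7797) = 0.0858
  → value = 0.0858
|0.0000 − 0.0858| = 0.086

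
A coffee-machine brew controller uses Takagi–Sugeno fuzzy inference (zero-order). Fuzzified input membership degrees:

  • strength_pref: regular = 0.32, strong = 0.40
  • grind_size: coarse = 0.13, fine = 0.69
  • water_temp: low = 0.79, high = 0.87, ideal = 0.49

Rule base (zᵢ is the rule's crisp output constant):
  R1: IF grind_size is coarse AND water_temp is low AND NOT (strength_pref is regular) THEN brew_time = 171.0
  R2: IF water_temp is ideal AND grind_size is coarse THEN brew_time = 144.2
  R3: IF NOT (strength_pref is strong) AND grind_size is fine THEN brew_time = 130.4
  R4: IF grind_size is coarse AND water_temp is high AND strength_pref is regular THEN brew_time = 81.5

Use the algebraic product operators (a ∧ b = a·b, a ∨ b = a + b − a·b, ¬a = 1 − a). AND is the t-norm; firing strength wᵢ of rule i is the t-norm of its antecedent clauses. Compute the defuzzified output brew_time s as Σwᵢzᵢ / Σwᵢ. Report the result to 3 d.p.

R1 (z=171.0): coarse=0.13, low=0.79, ¬regular=1−0.32=0.68; AND[a·b] → w = 0.0698
R2 (z=144.2): ideal=0.49, coarse=0.13; AND[a·b] → w = 0.0637
R3 (z=130.4): ¬strong=1−0.40=0.60, fine=0.69; AND[a·b] → w = 0.4140
R4 (z=81.5): coarse=0.13, high=0.87, regular=0.32; AND[a·b] → w = 0.0362
Weighted average = (0.0698·171.0 + 0.0637·144.2 + 0.4140·130.4 + 0.0362·81.5) / (0.0698 + 0.0637 + 0.4140 + 0.0362)
  = 78.0627 / 0.5837 = 133.731

133.731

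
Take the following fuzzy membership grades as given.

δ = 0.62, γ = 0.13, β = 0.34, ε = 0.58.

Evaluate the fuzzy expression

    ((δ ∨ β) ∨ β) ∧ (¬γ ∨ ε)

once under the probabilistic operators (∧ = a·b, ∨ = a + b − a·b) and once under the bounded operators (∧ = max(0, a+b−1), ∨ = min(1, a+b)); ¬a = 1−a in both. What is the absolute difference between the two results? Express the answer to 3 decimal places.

Under probabilistic:
  δ ∨ β = a + b − a·b on (0.6200, 0.3400) = 0.7492
  (δ ∨ β) ∨ β = a + b − a·b on (0.7492, 0.3400) = 0.8345
  ¬γ = 1 − 0.1300 = 0.8700
  ¬γ ∨ ε = a + b − a·b on (0.8700, 0.5800) = 0.9454
  ((δ ∨ β) ∨ β) ∧ (¬γ ∨ ε) = a·b on (0.8345, 0.9454) = 0.7889
  → value = 0.7889
Under bounded:
  δ ∨ β = min(1, a+b) on (0.62, 0.34) = 0.96
  (δ ∨ β) ∨ β = min(1, a+b) on (0.96, 0.34) = 1.00
  ¬γ = 1 − 0.13 = 0.87
  ¬γ ∨ ε = min(1, a+b) on (0.87, 0.58) = 1.00
  ((δ ∨ β) ∨ β) ∧ (¬γ ∨ ε) = max(0, a+b−1) on (1.00, 1.00) = 1.00
  → value = 1.0000
|0.7889 − 1.0000| = 0.211

0.211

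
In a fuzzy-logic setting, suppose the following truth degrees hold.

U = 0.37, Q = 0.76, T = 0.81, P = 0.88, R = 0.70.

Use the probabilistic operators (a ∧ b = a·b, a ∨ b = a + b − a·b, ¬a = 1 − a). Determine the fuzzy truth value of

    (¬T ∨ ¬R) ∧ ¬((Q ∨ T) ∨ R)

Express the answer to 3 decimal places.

0.006

¬T = 1 − 0.8100 = 0.1900
¬R = 1 − 0.7000 = 0.3000
¬T ∨ ¬R = a + b − a·b on (0.1900, 0.3000) = 0.4330
Q ∨ T = a + b − a·b on (0.7600, 0.8100) = 0.9544
(Q ∨ T) ∨ R = a + b − a·b on (0.9544, 0.7000) = 0.9863
¬((Q ∨ T) ∨ R) = 1 − 0.9863 = 0.0137
(¬T ∨ ¬R) ∧ ¬((Q ∨ T) ∨ R) = a·b on (0.4330, 0.0137) = 0.0059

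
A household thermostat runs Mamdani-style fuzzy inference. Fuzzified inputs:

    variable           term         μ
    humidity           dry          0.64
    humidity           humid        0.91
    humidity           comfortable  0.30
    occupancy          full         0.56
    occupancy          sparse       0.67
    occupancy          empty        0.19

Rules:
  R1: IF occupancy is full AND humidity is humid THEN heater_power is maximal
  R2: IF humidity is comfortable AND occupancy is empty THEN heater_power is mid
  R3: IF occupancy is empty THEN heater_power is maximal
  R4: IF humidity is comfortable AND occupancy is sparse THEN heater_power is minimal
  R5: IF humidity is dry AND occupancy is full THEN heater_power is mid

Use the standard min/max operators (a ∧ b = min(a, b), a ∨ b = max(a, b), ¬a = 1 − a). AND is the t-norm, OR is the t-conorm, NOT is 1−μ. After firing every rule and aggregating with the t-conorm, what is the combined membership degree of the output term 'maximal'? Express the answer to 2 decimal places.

0.56

R1: full=0.56, humid=0.91; AND[min(a, b)] → w = 0.56
R2: comfortable=0.30, empty=0.19; AND[min(a, b)] → w = 0.19
R3: empty=0.19 → w = 0.19
R4: comfortable=0.30, sparse=0.67; AND[min(a, b)] → w = 0.30
R5: dry=0.64, full=0.56; AND[min(a, b)] → w = 0.56
Rules with consequent 'maximal': {R1, R3} → strengths 0.56, 0.19
Aggregate via t-conorm [max(a, b)]: 0.56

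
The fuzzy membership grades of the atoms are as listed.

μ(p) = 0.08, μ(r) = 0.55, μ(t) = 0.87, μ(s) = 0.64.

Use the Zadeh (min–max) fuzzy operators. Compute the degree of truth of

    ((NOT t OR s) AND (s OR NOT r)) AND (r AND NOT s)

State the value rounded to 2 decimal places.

0.36

NOT t = 1 − 0.87 = 0.13
NOT t OR s = max(a, b) on (0.13, 0.64) = 0.64
NOT r = 1 − 0.55 = 0.45
s OR NOT r = max(a, b) on (0.64, 0.45) = 0.64
(NOT t OR s) AND (s OR NOT r) = min(a, b) on (0.64, 0.64) = 0.64
NOT s = 1 − 0.64 = 0.36
r AND NOT s = min(a, b) on (0.55, 0.36) = 0.36
((NOT t OR s) AND (s OR NOT r)) AND (r AND NOT s) = min(a, b) on (0.64, 0.36) = 0.36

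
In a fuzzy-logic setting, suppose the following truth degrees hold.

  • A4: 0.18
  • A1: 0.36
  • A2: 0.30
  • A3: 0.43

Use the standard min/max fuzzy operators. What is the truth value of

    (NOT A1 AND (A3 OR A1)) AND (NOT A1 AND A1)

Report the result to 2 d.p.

0.36

NOT A1 = 1 − 0.36 = 0.64
A3 OR A1 = max(a, b) on (0.43, 0.36) = 0.43
NOT A1 AND (A3 OR A1) = min(a, b) on (0.64, 0.43) = 0.43
NOT A1 = 1 − 0.36 = 0.64
NOT A1 AND A1 = min(a, b) on (0.64, 0.36) = 0.36
(NOT A1 AND (A3 OR A1)) AND (NOT A1 AND A1) = min(a, b) on (0.43, 0.36) = 0.36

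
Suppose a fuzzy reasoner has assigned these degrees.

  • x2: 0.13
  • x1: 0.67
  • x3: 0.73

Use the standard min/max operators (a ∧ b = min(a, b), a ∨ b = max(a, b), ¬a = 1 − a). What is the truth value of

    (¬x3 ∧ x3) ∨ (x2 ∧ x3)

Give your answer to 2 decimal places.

0.27

¬x3 = 1 − 0.73 = 0.27
¬x3 ∧ x3 = min(a, b) on (0.27, 0.73) = 0.27
x2 ∧ x3 = min(a, b) on (0.13, 0.73) = 0.13
(¬x3 ∧ x3) ∨ (x2 ∧ x3) = max(a, b) on (0.27, 0.13) = 0.27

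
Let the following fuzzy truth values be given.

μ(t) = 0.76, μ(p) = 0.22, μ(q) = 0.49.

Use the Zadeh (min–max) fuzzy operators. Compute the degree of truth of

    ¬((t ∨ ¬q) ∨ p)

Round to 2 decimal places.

0.24

¬q = 1 − 0.49 = 0.51
t ∨ ¬q = max(a, b) on (0.76, 0.51) = 0.76
(t ∨ ¬q) ∨ p = max(a, b) on (0.76, 0.22) = 0.76
¬((t ∨ ¬q) ∨ p) = 1 − 0.76 = 0.24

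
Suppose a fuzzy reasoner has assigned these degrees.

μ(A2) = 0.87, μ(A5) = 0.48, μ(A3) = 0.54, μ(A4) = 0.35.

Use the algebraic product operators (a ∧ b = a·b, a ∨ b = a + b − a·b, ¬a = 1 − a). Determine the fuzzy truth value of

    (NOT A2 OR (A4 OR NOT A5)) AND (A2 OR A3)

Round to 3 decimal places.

NOT A2 = 1 − 0.8700 = 0.1300
NOT A5 = 1 − 0.4800 = 0.5200
A4 OR NOT A5 = a + b − a·b on (0.3500, 0.5200) = 0.6880
NOT A2 OR (A4 OR NOT A5) = a + b − a·b on (0.1300, 0.6880) = 0.7286
A2 OR A3 = a + b − a·b on (0.8700, 0.5400) = 0.9402
(NOT A2 OR (A4 OR NOT A5)) AND (A2 OR A3) = a·b on (0.7286, 0.9402) = 0.6850

0.685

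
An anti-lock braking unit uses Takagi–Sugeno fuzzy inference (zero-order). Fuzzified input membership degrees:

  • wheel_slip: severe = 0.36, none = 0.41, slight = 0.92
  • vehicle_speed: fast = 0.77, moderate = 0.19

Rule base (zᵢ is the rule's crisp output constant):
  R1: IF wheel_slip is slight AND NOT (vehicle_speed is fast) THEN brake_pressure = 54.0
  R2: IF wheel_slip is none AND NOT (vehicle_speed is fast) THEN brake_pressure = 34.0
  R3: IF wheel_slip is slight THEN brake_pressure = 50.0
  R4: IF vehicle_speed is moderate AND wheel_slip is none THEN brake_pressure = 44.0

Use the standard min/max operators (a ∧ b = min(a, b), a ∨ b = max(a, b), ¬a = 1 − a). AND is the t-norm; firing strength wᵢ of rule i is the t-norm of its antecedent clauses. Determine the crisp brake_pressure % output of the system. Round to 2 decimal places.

R1 (z=54.0): slight=0.92, ¬fast=1−0.77=0.23; AND[min(a, b)] → w = 0.23
R2 (z=34.0): none=0.41, ¬fast=1−0.77=0.23; AND[min(a, b)] → w = 0.23
R3 (z=50.0): slight=0.92 → w = 0.92
R4 (z=44.0): moderate=0.19, none=0.41; AND[min(a, b)] → w = 0.19
Weighted average = (0.23·54.0 + 0.23·34.0 + 0.92·50.0 + 0.19·44.0) / (0.23 + 0.23 + 0.92 + 0.19)
  = 74.6000 / 1.5700 = 47.52

47.52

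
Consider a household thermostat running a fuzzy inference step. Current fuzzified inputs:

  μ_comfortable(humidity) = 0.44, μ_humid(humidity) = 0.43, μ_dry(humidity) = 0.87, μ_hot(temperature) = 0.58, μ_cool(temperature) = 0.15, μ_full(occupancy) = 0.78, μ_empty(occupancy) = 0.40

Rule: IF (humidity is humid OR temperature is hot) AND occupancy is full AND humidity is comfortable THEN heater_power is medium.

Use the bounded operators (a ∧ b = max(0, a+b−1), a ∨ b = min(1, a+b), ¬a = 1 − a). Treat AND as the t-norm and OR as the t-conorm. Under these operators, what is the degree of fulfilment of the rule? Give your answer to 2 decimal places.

0.22

firing strength: (humid=0.43 OR hot=0.58) = 1.00; AND[max(0, a+b−1)] with full=0.78, comfortable=0.44 → w = 0.22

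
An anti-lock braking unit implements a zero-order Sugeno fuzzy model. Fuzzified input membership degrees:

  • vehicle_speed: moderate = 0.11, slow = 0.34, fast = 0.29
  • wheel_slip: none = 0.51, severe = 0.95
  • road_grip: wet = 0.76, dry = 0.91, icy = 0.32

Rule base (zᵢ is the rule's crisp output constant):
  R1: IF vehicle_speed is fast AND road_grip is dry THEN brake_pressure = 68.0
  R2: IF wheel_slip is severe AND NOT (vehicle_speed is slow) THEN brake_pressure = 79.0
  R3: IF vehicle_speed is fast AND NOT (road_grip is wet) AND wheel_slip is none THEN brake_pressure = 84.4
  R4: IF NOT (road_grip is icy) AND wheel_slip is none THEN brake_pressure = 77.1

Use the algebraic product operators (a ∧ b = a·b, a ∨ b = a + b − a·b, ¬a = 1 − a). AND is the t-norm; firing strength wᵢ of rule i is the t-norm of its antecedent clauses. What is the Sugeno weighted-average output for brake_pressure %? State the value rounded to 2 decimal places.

R1 (z=68.0): fast=0.29, dry=0.91; AND[a·b] → w = 0.2639
R2 (z=79.0): severe=0.95, ¬slow=1−0.34=0.66; AND[a·b] → w = 0.6270
R3 (z=84.4): fast=0.29, ¬wet=1−0.76=0.24, none=0.51; AND[a·b] → w = 0.0355
R4 (z=77.1): ¬icy=1−0.32=0.68, none=0.51; AND[a·b] → w = 0.3468
Weighted average = (0.2639·68.0 + 0.6270·79.0 + 0.0355·84.4 + 0.3468·77.1) / (0.2639 + 0.6270 + 0.0355 + 0.3468)
  = 97.2123 / 1.2732 = 76.35

76.35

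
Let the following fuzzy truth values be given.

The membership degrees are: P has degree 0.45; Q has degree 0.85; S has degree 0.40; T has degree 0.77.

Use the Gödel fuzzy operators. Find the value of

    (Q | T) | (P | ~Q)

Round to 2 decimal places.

0.85

Q | T = max(a, b) on (0.85, 0.77) = 0.85
~Q = 1 − 0.85 = 0.15
P | ~Q = max(a, b) on (0.45, 0.15) = 0.45
(Q | T) | (P | ~Q) = max(a, b) on (0.85, 0.45) = 0.85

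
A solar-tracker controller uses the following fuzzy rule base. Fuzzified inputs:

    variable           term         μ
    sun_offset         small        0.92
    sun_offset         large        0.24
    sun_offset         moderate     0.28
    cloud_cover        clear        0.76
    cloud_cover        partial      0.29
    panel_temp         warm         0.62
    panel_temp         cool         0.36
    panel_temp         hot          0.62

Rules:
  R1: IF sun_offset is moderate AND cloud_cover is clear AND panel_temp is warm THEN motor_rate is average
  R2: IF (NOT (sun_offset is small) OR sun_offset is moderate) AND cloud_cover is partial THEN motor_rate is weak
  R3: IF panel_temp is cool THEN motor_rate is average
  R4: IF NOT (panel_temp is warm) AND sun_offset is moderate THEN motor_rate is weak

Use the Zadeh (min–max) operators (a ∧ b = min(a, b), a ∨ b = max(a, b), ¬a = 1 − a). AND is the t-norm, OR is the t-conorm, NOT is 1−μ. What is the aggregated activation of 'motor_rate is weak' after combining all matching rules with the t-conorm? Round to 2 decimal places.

R1: moderate=0.28, clear=0.76, warm=0.62; AND[min(a, b)] → w = 0.28
R2: (¬small=1−0.92=0.08 OR moderate=0.28) = 0.28; AND[min(a, b)] with partial=0.29 → w = 0.28
R3: cool=0.36 → w = 0.36
R4: ¬warm=1−0.62=0.38, moderate=0.28; AND[min(a, b)] → w = 0.28
Rules with consequent 'weak': {R2, R4} → strengths 0.28, 0.28
Aggregate via t-conorm [max(a, b)]: 0.28

0.28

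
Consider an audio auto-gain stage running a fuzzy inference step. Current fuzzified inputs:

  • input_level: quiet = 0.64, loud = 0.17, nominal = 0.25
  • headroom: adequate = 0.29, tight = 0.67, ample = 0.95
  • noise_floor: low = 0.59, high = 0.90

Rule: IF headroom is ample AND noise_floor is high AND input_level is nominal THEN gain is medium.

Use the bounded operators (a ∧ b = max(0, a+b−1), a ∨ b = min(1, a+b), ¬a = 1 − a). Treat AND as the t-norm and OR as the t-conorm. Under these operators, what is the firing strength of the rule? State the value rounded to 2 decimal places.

firing strength: ample=0.95, high=0.90, nominal=0.25; AND[max(0, a+b−1)] → w = 0.10

0.10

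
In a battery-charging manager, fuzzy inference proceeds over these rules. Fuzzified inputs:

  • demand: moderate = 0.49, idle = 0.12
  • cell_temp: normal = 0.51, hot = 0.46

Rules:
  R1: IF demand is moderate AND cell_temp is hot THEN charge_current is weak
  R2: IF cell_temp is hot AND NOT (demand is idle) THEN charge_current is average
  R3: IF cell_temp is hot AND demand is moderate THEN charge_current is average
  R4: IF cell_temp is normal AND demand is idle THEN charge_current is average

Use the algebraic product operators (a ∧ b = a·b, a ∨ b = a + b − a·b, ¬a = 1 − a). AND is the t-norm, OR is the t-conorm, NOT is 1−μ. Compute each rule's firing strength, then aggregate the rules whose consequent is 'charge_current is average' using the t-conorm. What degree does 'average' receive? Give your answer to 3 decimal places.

0.567

R1: moderate=0.49, hot=0.46; AND[a·b] → w = 0.2254
R2: hot=0.46, ¬idle=1−0.12=0.88; AND[a·b] → w = 0.4048
R3: hot=0.46, moderate=0.49; AND[a·b] → w = 0.2254
R4: normal=0.51, idle=0.12; AND[a·b] → w = 0.0612
Rules with consequent 'average': {R2, R3, R4} → strengths 0.4048, 0.2254, 0.0612
Aggregate via t-conorm [a + b − a·b]: 0.5672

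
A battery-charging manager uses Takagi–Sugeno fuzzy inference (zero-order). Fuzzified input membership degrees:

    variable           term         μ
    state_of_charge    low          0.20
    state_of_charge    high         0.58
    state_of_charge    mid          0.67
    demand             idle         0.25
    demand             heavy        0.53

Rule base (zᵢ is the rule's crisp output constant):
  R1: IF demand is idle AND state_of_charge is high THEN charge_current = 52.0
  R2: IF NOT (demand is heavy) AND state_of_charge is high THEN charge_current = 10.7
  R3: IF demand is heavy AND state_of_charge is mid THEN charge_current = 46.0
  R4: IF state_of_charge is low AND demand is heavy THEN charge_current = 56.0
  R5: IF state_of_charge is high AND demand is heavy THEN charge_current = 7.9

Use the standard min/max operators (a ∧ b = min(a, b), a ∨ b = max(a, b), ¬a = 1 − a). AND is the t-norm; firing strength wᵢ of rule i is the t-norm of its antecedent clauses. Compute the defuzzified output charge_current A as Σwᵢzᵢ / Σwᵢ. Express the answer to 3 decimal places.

29.190

R1 (z=52.0): idle=0.25, high=0.58; AND[min(a, b)] → w = 0.25
R2 (z=10.7): ¬heavy=1−0.53=0.47, high=0.58; AND[min(a, b)] → w = 0.47
R3 (z=46.0): heavy=0.53, mid=0.67; AND[min(a, b)] → w = 0.53
R4 (z=56.0): low=0.20, heavy=0.53; AND[min(a, b)] → w = 0.20
R5 (z=7.9): high=0.58, heavy=0.53; AND[min(a, b)] → w = 0.53
Weighted average = (0.25·52.0 + 0.47·10.7 + 0.53·46.0 + 0.20·56.0 + 0.53·7.9) / (0.25 + 0.47 + 0.53 + 0.20 + 0.53)
  = 57.7960 / 1.9800 = 29.190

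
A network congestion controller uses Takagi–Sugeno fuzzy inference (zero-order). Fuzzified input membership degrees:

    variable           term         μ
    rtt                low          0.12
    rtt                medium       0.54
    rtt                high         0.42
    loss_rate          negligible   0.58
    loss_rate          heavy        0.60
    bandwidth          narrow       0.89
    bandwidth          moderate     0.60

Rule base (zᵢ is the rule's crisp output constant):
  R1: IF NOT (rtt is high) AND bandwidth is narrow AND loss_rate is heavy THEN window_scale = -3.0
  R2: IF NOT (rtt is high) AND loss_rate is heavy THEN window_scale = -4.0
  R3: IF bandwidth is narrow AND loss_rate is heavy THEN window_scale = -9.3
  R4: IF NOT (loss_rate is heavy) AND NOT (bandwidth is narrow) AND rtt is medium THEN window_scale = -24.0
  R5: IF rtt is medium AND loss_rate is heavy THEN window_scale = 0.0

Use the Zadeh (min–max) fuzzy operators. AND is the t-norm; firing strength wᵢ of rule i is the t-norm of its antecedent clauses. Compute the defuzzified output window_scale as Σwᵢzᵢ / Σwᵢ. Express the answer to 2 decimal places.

-5.10

R1 (z=-3.0): ¬high=1−0.42=0.58, narrow=0.89, heavy=0.60; AND[min(a, b)] → w = 0.58
R2 (z=-4.0): ¬high=1−0.42=0.58, heavy=0.60; AND[min(a, b)] → w = 0.58
R3 (z=-9.3): narrow=0.89, heavy=0.60; AND[min(a, b)] → w = 0.60
R4 (z=-24.0): ¬heavy=1−0.60=0.40, ¬narrow=1−0.89=0.11, medium=0.54; AND[min(a, b)] → w = 0.11
R5 (z=0.0): medium=0.54, heavy=0.60; AND[min(a, b)] → w = 0.54
Weighted average = (0.58·-3.0 + 0.58·-4.0 + 0.60·-9.3 + 0.11·-24.0 + 0.54·0.0) / (0.58 + 0.58 + 0.60 + 0.11 + 0.54)
  = -12.2800 / 2.4100 = -5.10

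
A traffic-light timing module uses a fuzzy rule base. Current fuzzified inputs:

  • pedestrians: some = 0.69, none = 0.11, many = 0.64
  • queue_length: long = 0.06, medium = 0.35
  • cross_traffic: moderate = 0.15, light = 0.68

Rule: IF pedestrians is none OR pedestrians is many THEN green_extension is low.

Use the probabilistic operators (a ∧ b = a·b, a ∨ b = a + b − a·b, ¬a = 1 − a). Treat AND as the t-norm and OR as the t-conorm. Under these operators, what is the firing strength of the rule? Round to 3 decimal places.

firing strength: none=0.11, many=0.64; OR[a + b − a·b] → w = 0.6796

0.680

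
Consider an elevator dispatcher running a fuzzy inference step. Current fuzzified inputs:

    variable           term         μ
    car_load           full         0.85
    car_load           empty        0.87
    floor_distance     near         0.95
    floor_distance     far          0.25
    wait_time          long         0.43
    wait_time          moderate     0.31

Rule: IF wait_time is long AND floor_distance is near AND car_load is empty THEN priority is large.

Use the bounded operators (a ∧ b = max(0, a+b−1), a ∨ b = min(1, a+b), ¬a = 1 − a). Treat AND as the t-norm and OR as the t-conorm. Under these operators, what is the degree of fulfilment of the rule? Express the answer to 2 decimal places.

0.25

firing strength: long=0.43, near=0.95, empty=0.87; AND[max(0, a+b−1)] → w = 0.25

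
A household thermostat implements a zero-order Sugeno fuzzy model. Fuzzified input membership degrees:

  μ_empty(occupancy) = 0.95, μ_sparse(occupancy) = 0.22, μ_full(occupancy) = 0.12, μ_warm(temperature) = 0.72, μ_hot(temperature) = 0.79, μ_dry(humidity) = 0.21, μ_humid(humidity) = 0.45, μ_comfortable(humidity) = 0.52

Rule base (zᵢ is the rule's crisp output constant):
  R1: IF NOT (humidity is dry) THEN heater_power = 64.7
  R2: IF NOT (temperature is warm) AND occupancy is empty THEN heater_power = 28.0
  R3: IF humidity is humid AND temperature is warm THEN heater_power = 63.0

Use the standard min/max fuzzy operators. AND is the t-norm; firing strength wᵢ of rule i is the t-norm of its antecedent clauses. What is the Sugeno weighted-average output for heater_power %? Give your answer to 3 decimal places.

57.436

R1 (z=64.7): ¬dry=1−0.21=0.79 → w = 0.79
R2 (z=28.0): ¬warm=1−0.72=0.28, empty=0.95; AND[min(a, b)] → w = 0.28
R3 (z=63.0): humid=0.45, warm=0.72; AND[min(a, b)] → w = 0.45
Weighted average = (0.79·64.7 + 0.28·28.0 + 0.45·63.0) / (0.79 + 0.28 + 0.45)
  = 87.3030 / 1.5200 = 57.436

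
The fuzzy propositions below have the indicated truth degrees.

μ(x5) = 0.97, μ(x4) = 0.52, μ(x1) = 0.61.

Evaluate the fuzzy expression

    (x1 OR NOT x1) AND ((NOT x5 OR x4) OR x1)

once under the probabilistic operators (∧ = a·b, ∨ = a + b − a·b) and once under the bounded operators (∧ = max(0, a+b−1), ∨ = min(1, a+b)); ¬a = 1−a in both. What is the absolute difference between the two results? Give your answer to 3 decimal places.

Under probabilistic:
  NOT x1 = 1 − 0.6100 = 0.3900
  x1 OR NOT x1 = a + b − a·b on (0.6100, 0.3900) = 0.7621
  NOT x5 = 1 − 0.9700 = 0.0300
  NOT x5 OR x4 = a + b − a·b on (0.0300, 0.5200) = 0.5344
  (NOT x5 OR x4) OR x1 = a + b − a·b on (0.5344, 0.6100) = 0.8184
  (x1 OR NOT x1) AND ((NOT x5 OR x4) OR x1) = a·b on (0.7621, 0.8184) = 0.6237
  → value = 0.6237
Under bounded:
  NOT x1 = 1 − 0.61 = 0.39
  x1 OR NOT x1 = min(1, a+b) on (0.61, 0.39) = 1.00
  NOT x5 = 1 − 0.97 = 0.03
  NOT x5 OR x4 = min(1, a+b) on (0.03, 0.52) = 0.55
  (NOT x5 OR x4) OR x1 = min(1, a+b) on (0.55, 0.61) = 1.00
  (x1 OR NOT x1) AND ((NOT x5 OR x4) OR x1) = max(0, a+b−1) on (1.00, 1.00) = 1.00
  → value = 1.0000
|0.6237 − 1.0000| = 0.376

0.376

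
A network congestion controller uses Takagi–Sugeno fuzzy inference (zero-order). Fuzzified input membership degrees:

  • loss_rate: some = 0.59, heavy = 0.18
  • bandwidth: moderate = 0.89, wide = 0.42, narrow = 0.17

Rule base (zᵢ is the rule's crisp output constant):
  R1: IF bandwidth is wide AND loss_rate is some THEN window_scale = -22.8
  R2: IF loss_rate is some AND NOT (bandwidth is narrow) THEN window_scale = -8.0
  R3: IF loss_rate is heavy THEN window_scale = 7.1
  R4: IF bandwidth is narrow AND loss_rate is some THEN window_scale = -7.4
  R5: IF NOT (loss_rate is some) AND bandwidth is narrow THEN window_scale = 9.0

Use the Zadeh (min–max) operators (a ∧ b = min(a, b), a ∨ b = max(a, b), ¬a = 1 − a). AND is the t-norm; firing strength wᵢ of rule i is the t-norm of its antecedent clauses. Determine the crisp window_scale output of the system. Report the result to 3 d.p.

-8.331

R1 (z=-22.8): wide=0.42, some=0.59; AND[min(a, b)] → w = 0.42
R2 (z=-8.0): some=0.59, ¬narrow=1−0.17=0.83; AND[min(a, b)] → w = 0.59
R3 (z=7.1): heavy=0.18 → w = 0.18
R4 (z=-7.4): narrow=0.17, some=0.59; AND[min(a, b)] → w = 0.17
R5 (z=9.0): ¬some=1−0.59=0.41, narrow=0.17; AND[min(a, b)] → w = 0.17
Weighted average = (0.42·-22.8 + 0.59·-8.0 + 0.18·7.1 + 0.17·-7.4 + 0.17·9.0) / (0.42 + 0.59 + 0.18 + 0.17 + 0.17)
  = -12.7460 / 1.5300 = -8.331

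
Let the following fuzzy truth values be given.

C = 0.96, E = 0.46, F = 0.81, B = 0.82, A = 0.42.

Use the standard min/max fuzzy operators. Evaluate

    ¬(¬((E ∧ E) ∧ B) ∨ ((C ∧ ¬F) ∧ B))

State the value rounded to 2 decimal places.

0.46

E ∧ E = min(a, b) on (0.46, 0.46) = 0.46
(E ∧ E) ∧ B = min(a, b) on (0.46, 0.82) = 0.46
¬((E ∧ E) ∧ B) = 1 − 0.46 = 0.54
¬F = 1 − 0.81 = 0.19
C ∧ ¬F = min(a, b) on (0.96, 0.19) = 0.19
(C ∧ ¬F) ∧ B = min(a, b) on (0.19, 0.82) = 0.19
¬((E ∧ E) ∧ B) ∨ ((C ∧ ¬F) ∧ B) = max(a, b) on (0.54, 0.19) = 0.54
¬(¬((E ∧ E) ∧ B) ∨ ((C ∧ ¬F) ∧ B)) = 1 − 0.54 = 0.46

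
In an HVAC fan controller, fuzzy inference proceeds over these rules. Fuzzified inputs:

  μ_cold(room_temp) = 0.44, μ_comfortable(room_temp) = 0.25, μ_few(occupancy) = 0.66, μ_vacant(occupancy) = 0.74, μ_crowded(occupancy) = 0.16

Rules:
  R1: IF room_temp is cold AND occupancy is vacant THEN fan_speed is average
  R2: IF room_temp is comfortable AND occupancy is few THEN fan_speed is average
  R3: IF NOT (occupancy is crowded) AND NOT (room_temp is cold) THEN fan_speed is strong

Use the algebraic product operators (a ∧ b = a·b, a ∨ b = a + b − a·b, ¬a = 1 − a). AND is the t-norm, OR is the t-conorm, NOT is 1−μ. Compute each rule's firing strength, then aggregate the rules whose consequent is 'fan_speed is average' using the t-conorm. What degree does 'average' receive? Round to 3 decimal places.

R1: cold=0.44, vacant=0.74; AND[a·b] → w = 0.3256
R2: comfortable=0.25, few=0.66; AND[a·b] → w = 0.1650
R3: ¬crowded=1−0.16=0.84, ¬cold=1−0.44=0.56; AND[a·b] → w = 0.4704
Rules with consequent 'average': {R1, R2} → strengths 0.3256, 0.1650
Aggregate via t-conorm [a + b − a·b]: 0.4369

0.437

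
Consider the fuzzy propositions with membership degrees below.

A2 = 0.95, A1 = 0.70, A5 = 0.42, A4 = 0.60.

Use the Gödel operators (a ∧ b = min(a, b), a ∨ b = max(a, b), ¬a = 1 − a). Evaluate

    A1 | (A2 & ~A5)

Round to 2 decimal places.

0.70

~A5 = 1 − 0.42 = 0.58
A2 & ~A5 = min(a, b) on (0.95, 0.58) = 0.58
A1 | (A2 & ~A5) = max(a, b) on (0.70, 0.58) = 0.70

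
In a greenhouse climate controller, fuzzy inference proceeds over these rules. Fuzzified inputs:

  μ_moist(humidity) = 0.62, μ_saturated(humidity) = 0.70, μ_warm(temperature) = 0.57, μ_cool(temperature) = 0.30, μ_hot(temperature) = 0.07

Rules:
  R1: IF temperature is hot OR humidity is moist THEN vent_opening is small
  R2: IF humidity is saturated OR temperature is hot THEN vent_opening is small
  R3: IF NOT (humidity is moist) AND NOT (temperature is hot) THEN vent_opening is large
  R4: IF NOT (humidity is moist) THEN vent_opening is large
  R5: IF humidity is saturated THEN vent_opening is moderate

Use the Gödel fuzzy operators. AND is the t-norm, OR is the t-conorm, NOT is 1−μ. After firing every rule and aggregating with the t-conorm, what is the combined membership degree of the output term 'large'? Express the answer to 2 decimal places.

0.38

R1: hot=0.07, moist=0.62; OR[max(a, b)] → w = 0.62
R2: saturated=0.70, hot=0.07; OR[max(a, b)] → w = 0.70
R3: ¬moist=1−0.62=0.38, ¬hot=1−0.07=0.93; AND[min(a, b)] → w = 0.38
R4: ¬moist=1−0.62=0.38 → w = 0.38
R5: saturated=0.70 → w = 0.70
Rules with consequent 'large': {R3, R4} → strengths 0.38, 0.38
Aggregate via t-conorm [max(a, b)]: 0.38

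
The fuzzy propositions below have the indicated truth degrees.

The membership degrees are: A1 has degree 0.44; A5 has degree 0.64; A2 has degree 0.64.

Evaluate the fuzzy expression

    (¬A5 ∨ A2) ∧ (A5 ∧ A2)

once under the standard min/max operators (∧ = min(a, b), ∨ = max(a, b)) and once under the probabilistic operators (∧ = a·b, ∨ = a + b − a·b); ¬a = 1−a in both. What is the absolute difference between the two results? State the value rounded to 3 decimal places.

Under standard min/max:
  ¬A5 = 1 − 0.64 = 0.36
  ¬A5 ∨ A2 = max(a, b) on (0.36, 0.64) = 0.64
  A5 ∧ A2 = min(a, b) on (0.64, 0.64) = 0.64
  (¬A5 ∨ A2) ∧ (A5 ∧ A2) = min(a, b) on (0.64, 0.64) = 0.64
  → value = 0.6400
Under probabilistic:
  ¬A5 = 1 − 0.6400 = 0.3600
  ¬A5 ∨ A2 = a + b − a·b on (0.3600, 0.6400) = 0.7696
  A5 ∧ A2 = a·b on (0.6400, 0.6400) = 0.4096
  (¬A5 ∨ A2) ∧ (A5 ∧ A2) = a·b on (0.7696, 0.4096) = 0.3152
  → value = 0.3152
|0.6400 − 0.3152| = 0.325

0.325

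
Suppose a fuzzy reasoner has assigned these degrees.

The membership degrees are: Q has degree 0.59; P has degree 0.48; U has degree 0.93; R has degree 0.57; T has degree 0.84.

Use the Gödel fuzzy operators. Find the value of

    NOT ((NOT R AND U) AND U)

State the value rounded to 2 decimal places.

0.57

NOT R = 1 − 0.57 = 0.43
NOT R AND U = min(a, b) on (0.43, 0.93) = 0.43
(NOT R AND U) AND U = min(a, b) on (0.43, 0.93) = 0.43
NOT ((NOT R AND U) AND U) = 1 − 0.43 = 0.57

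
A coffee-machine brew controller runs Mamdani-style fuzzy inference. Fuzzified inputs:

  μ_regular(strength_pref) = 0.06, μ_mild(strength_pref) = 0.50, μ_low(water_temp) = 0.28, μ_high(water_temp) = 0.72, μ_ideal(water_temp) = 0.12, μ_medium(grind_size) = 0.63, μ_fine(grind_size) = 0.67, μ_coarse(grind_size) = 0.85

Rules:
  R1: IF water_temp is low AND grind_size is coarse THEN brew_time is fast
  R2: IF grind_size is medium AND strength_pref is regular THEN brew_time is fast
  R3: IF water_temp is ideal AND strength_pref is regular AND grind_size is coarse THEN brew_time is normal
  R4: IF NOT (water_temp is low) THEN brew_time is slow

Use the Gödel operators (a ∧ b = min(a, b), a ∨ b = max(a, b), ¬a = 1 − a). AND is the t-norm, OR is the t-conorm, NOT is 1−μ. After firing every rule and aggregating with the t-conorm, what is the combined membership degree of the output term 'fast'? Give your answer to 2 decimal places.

R1: low=0.28, coarse=0.85; AND[min(a, b)] → w = 0.28
R2: medium=0.63, regular=0.06; AND[min(a, b)] → w = 0.06
R3: ideal=0.12, regular=0.06, coarse=0.85; AND[min(a, b)] → w = 0.06
R4: ¬low=1−0.28=0.72 → w = 0.72
Rules with consequent 'fast': {R1, R2} → strengths 0.28, 0.06
Aggregate via t-conorm [max(a, b)]: 0.28

0.28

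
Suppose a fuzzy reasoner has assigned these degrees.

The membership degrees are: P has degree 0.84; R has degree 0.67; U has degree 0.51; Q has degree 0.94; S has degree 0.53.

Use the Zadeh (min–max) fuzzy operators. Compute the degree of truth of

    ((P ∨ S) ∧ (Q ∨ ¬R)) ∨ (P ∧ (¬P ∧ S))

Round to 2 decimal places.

0.84

P ∨ S = max(a, b) on (0.84, 0.53) = 0.84
¬R = 1 − 0.67 = 0.33
Q ∨ ¬R = max(a, b) on (0.94, 0.33) = 0.94
(P ∨ S) ∧ (Q ∨ ¬R) = min(a, b) on (0.84, 0.94) = 0.84
¬P = 1 − 0.84 = 0.16
¬P ∧ S = min(a, b) on (0.16, 0.53) = 0.16
P ∧ (¬P ∧ S) = min(a, b) on (0.84, 0.16) = 0.16
((P ∨ S) ∧ (Q ∨ ¬R)) ∨ (P ∧ (¬P ∧ S)) = max(a, b) on (0.84, 0.16) = 0.84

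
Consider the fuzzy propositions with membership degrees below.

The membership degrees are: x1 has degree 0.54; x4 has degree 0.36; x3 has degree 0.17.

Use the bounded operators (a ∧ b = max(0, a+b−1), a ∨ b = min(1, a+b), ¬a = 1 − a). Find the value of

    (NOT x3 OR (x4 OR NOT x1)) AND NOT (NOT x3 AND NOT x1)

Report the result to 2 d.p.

0.71

NOT x3 = 1 − 0.17 = 0.83
NOT x1 = 1 − 0.54 = 0.46
x4 OR NOT x1 = min(1, a+b) on (0.36, 0.46) = 0.82
NOT x3 OR (x4 OR NOT x1) = min(1, a+b) on (0.83, 0.82) = 1.00
NOT x3 = 1 − 0.17 = 0.83
NOT x1 = 1 − 0.54 = 0.46
NOT x3 AND NOT x1 = max(0, a+b−1) on (0.83, 0.46) = 0.29
NOT (NOT x3 AND NOT x1) = 1 − 0.29 = 0.71
(NOT x3 OR (x4 OR NOT x1)) AND NOT (NOT x3 AND NOT x1) = max(0, a+b−1) on (1.00, 0.71) = 0.71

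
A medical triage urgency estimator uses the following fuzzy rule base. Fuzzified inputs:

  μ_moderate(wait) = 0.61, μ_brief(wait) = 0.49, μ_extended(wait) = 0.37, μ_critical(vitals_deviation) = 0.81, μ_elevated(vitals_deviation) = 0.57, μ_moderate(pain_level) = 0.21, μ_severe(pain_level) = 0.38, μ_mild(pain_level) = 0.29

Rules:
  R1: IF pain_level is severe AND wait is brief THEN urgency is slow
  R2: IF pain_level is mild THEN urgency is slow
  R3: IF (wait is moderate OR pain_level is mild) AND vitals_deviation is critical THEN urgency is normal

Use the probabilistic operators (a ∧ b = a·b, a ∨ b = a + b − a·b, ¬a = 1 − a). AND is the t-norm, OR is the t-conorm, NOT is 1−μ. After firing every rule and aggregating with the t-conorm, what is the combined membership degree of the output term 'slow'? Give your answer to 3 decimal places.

R1: severe=0.38, brief=0.49; AND[a·b] → w = 0.1862
R2: mild=0.29 → w = 0.2900
R3: (moderate=0.61 OR mild=0.29) = 0.7231; AND[a·b] with critical=0.81 → w = 0.5857
Rules with consequent 'slow': {R1, R2} → strengths 0.1862, 0.2900
Aggregate via t-conorm [a + b − a·b]: 0.4222

0.422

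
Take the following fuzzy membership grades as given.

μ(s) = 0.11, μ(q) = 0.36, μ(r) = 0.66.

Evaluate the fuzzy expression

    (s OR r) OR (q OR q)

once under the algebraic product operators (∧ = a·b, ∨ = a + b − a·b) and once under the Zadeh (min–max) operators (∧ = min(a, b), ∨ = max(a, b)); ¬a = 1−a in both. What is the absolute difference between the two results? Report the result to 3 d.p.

0.216

Under algebraic product:
  s OR r = a + b − a·b on (0.1100, 0.6600) = 0.6974
  q OR q = a + b − a·b on (0.3600, 0.3600) = 0.5904
  (s OR r) OR (q OR q) = a + b − a·b on (0.6974, 0.5904) = 0.8761
  → value = 0.8761
Under Zadeh (min–max):
  s OR r = max(a, b) on (0.11, 0.66) = 0.66
  q OR q = max(a, b) on (0.36, 0.36) = 0.36
  (s OR r) OR (q OR q) = max(a, b) on (0.66, 0.36) = 0.66
  → value = 0.6600
|0.8761 − 0.6600| = 0.216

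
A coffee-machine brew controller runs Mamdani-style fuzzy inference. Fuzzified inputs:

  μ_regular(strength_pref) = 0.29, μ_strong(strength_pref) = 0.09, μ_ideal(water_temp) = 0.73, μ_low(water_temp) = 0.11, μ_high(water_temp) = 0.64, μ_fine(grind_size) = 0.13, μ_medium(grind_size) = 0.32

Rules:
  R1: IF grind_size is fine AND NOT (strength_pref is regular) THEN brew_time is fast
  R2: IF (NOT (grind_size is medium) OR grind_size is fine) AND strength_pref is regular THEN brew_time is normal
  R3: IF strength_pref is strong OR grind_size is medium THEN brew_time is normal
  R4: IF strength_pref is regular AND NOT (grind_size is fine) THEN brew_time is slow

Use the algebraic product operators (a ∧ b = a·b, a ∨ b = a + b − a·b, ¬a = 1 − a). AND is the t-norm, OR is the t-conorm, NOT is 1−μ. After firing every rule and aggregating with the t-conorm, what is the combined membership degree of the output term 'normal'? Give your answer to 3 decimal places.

0.511

R1: fine=0.13, ¬regular=1−0.29=0.71; AND[a·b] → w = 0.0923
R2: (¬medium=1−0.32=0.68 OR fine=0.13) = 0.7216; AND[a·b] with regular=0.29 → w = 0.2093
R3: strong=0.09, medium=0.32; OR[a + b − a·b] → w = 0.3812
R4: regular=0.29, ¬fine=1−0.13=0.87; AND[a·b] → w = 0.2523
Rules with consequent 'normal': {R2, R3} → strengths 0.2093, 0.3812
Aggregate via t-conorm [a + b − a·b]: 0.5107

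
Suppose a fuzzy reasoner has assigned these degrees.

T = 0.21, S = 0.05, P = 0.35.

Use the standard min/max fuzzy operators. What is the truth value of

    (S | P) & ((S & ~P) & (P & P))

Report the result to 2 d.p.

0.05

S | P = max(a, b) on (0.05, 0.35) = 0.35
~P = 1 − 0.35 = 0.65
S & ~P = min(a, b) on (0.05, 0.65) = 0.05
P & P = min(a, b) on (0.35, 0.35) = 0.35
(S & ~P) & (P & P) = min(a, b) on (0.05, 0.35) = 0.05
(S | P) & ((S & ~P) & (P & P)) = min(a, b) on (0.35, 0.05) = 0.05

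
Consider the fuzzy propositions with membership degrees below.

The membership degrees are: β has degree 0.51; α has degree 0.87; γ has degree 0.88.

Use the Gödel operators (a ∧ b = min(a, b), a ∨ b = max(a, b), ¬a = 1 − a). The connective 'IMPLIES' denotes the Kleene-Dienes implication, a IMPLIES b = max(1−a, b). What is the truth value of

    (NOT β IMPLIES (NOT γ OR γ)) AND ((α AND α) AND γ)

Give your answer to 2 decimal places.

NOT β = 1 − 0.51 = 0.49
NOT γ = 1 − 0.88 = 0.12
NOT γ OR γ = max(a, b) on (0.12, 0.88) = 0.88
NOT β IMPLIES (NOT γ OR γ)  [Kleene-Dienes: max(1−a, b)] with a=0.49, b=0.88 → 0.88
α AND α = min(a, b) on (0.87, 0.87) = 0.87
(α AND α) AND γ = min(a, b) on (0.87, 0.88) = 0.87
(NOT β IMPLIES (NOT γ OR γ)) AND ((α AND α) AND γ) = min(a, b) on (0.88, 0.87) = 0.87

0.87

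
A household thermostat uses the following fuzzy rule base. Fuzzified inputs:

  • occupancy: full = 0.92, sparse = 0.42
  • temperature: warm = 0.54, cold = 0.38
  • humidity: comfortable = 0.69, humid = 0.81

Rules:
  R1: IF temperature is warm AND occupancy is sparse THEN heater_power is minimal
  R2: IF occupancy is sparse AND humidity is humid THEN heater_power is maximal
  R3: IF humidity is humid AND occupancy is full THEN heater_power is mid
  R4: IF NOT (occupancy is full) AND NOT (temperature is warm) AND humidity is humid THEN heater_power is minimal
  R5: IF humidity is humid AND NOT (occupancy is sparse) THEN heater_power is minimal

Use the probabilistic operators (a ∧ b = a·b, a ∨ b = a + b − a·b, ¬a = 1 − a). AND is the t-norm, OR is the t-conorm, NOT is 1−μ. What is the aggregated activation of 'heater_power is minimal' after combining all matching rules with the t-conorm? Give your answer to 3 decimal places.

R1: warm=0.54, sparse=0.42; AND[a·b] → w = 0.2268
R2: sparse=0.42, humid=0.81; AND[a·b] → w = 0.3402
R3: humid=0.81, full=0.92; AND[a·b] → w = 0.7452
R4: ¬full=1−0.92=0.08, ¬warm=1−0.54=0.46, humid=0.81; AND[a·b] → w = 0.0298
R5: humid=0.81, ¬sparse=1−0.42=0.58; AND[a·b] → w = 0.4698
Rules with consequent 'minimal': {R1, R4, R5} → strengths 0.2268, 0.0298, 0.4698
Aggregate via t-conorm [a + b − a·b]: 0.6023

0.602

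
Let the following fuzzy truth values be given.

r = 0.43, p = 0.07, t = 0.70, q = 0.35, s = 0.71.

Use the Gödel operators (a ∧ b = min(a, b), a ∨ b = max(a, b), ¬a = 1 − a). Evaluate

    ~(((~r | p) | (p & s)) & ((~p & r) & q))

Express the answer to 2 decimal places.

0.65

~r = 1 − 0.43 = 0.57
~r | p = max(a, b) on (0.57, 0.07) = 0.57
p & s = min(a, b) on (0.07, 0.71) = 0.07
(~r | p) | (p & s) = max(a, b) on (0.57, 0.07) = 0.57
~p = 1 − 0.07 = 0.93
~p & r = min(a, b) on (0.93, 0.43) = 0.43
(~p & r) & q = min(a, b) on (0.43, 0.35) = 0.35
((~r | p) | (p & s)) & ((~p & r) & q) = min(a, b) on (0.57, 0.35) = 0.35
~(((~r | p) | (p & s)) & ((~p & r) & q)) = 1 − 0.35 = 0.65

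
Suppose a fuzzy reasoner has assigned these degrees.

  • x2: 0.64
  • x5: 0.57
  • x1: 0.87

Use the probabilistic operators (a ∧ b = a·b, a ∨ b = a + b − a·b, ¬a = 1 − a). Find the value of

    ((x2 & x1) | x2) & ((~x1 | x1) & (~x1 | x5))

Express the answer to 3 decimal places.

x2 & x1 = a·b on (0.6400, 0.8700) = 0.5568
(x2 & x1) | x2 = a + b − a·b on (0.5568, 0.6400) = 0.8404
~x1 = 1 − 0.8700 = 0.1300
~x1 | x1 = a + b − a·b on (0.1300, 0.8700) = 0.8869
~x1 = 1 − 0.8700 = 0.1300
~x1 | x5 = a + b − a·b on (0.1300, 0.5700) = 0.6259
(~x1 | x1) & (~x1 | x5) = a·b on (0.8869, 0.6259) = 0.5551
((x2 & x1) | x2) & ((~x1 | x1) & (~x1 | x5)) = a·b on (0.8404, 0.5551) = 0.4665

0.467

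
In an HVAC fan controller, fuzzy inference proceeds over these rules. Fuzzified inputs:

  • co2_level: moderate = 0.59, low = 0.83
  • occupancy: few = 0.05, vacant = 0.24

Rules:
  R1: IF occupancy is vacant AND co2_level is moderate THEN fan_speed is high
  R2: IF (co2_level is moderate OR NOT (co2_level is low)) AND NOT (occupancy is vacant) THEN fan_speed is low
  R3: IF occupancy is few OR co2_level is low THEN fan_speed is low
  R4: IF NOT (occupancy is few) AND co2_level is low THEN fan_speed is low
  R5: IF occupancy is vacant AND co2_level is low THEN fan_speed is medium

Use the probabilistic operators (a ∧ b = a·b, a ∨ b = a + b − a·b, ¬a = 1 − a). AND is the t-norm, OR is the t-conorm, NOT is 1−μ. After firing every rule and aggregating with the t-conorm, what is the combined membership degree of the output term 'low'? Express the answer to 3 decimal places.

R1: vacant=0.24, moderate=0.59; AND[a·b] → w = 0.1416
R2: (moderate=0.59 OR ¬low=1−0.83=0.17) = 0.6597; AND[a·b] with ¬vacant=1−0.24=0.76 → w = 0.5014
R3: few=0.05, low=0.83; OR[a + b − a·b] → w = 0.8385
R4: ¬few=1−0.05=0.95, low=0.83; AND[a·b] → w = 0.7885
R5: vacant=0.24, low=0.83; AND[a·b] → w = 0.1992
Rules with consequent 'low': {R2, R3, R4} → strengths 0.5014, 0.8385, 0.7885
Aggregate via t-conorm [a + b − a·b]: 0.9830

0.983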